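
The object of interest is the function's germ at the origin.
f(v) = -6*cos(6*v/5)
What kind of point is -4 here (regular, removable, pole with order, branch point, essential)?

The point is a regular point.

There is no denominator, hence no pole anywhere.
The factor cos(6*v/5) is entire.
So the germ continues analytically to -4.


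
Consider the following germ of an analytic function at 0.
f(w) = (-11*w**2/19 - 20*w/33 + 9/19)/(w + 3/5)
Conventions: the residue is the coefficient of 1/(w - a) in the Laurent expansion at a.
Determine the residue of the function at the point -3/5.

At the order-1 pole -3/5 set g(w) = (w - (-3/5))*f(w) = -11*w**2/19 - 20*w/33 + 9/19.
Simple pole: residue = g(a) at a = -3/5, which is 3286/5225.

The residue is 3286/5225.


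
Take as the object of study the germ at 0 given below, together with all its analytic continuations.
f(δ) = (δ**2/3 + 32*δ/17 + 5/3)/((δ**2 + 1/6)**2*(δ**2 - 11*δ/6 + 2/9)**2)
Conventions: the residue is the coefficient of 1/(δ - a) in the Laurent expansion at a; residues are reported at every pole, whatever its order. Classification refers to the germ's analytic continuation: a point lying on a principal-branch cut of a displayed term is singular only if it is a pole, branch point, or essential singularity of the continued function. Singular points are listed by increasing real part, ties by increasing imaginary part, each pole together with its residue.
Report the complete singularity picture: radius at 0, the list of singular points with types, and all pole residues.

Radius of convergence at 0: 11/12 - (1/12)*sqrt(89).
At -((1/6)*sqrt(6))*i: a pole of order 2; residue (1093598496/165332225) - ((2432952558/165332225)*sqrt(6))*i.
At ((1/6)*sqrt(6))*i: a pole of order 2; residue (1093598496/165332225) + ((2432952558/165332225)*sqrt(6))*i.
At 11/12 - (1/12)*sqrt(89): a pole of order 2; residue -1093598496/165332225 - (47907435744/77035091425)*sqrt(89).
At 11/12 + (1/12)*sqrt(89): a pole of order 2; residue -1093598496/165332225 + (47907435744/77035091425)*sqrt(89).

Denominator factor (δ**2 - 11*δ/6 + 2/9)^2: discriminant 89/36, real irrational roots 11/12 + (1/12)*sqrt(89) and 11/12 - (1/12)*sqrt(89); poles of order 2, moduli 11/12 + (1/12)*sqrt(89) and 11/12 - (1/12)*sqrt(89).
Denominator factor (δ**2 + 1/6)^2: discriminant -2/3, complex-conjugate roots ((1/6)*sqrt(6))*i and -((1/6)*sqrt(6))*i; poles of order 2, moduli (1/6)*sqrt(6) and (1/6)*sqrt(6).
The radius of convergence is the smallest modulus among the singular points: 11/12 - (1/12)*sqrt(89).
The factor δ**2 + 1/6 splits as (δ - a)(δ - a') with a = -((1/6)*sqrt(6))*i, a' = ((1/6)*sqrt(6))*i. At the order-2 pole a set g(δ) = (δ - a)^2*f(δ) = [(δ**2/3 + 32*δ/17 + 5/3)/(δ**2 - 11*δ/6 + 2/9)**2] / (δ - a')^2.
Order-2 pole: residue = g'(a); g'(-((1/6)*sqrt(6))*i) = (1093598496/165332225) - ((2432952558/165332225)*sqrt(6))*i, so the residue is (1093598496/165332225) - ((2432952558/165332225)*sqrt(6))*i.
The factor δ**2 + 1/6 splits as (δ - a)(δ - a') with a = ((1/6)*sqrt(6))*i, a' = -((1/6)*sqrt(6))*i. At the order-2 pole a set g(δ) = (δ - a)^2*f(δ) = [(δ**2/3 + 32*δ/17 + 5/3)/(δ**2 - 11*δ/6 + 2/9)**2] / (δ - a')^2.
Order-2 pole: residue = g'(a); g'(((1/6)*sqrt(6))*i) = (1093598496/165332225) + ((2432952558/165332225)*sqrt(6))*i, so the residue is (1093598496/165332225) + ((2432952558/165332225)*sqrt(6))*i.
The factor δ**2 - 11*δ/6 + 2/9 splits as (δ - a)(δ - a') with a = 11/12 - (1/12)*sqrt(89), a' = 11/12 + (1/12)*sqrt(89). At the order-2 pole a set g(δ) = (δ - a)^2*f(δ) = [(δ**2/3 + 32*δ/17 + 5/3)/(δ**2 + 1/6)**2] / (δ - a')^2.
Order-2 pole: residue = g'(a); g'(11/12 - (1/12)*sqrt(89)) = -1093598496/165332225 - (47907435744/77035091425)*sqrt(89), so the residue is -1093598496/165332225 - (47907435744/77035091425)*sqrt(89).
The factor δ**2 - 11*δ/6 + 2/9 splits as (δ - a)(δ - a') with a = 11/12 + (1/12)*sqrt(89), a' = 11/12 - (1/12)*sqrt(89). At the order-2 pole a set g(δ) = (δ - a)^2*f(δ) = [(δ**2/3 + 32*δ/17 + 5/3)/(δ**2 + 1/6)**2] / (δ - a')^2.
Order-2 pole: residue = g'(a); g'(11/12 + (1/12)*sqrt(89)) = -1093598496/165332225 + (47907435744/77035091425)*sqrt(89), so the residue is -1093598496/165332225 + (47907435744/77035091425)*sqrt(89).
List the singular points by increasing real part (a conjugate pair: the negative imaginary part first).


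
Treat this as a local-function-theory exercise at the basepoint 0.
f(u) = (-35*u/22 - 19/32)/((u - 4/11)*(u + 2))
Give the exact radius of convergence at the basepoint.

The radius of convergence is 4/11.

Denominator factor (u + 2): pole of order 1 at -2, modulus 2.
Denominator factor (u - 4/11): pole of order 1 at 4/11, modulus 4/11.
The radius of convergence is the smallest modulus among the singular points: 4/11.


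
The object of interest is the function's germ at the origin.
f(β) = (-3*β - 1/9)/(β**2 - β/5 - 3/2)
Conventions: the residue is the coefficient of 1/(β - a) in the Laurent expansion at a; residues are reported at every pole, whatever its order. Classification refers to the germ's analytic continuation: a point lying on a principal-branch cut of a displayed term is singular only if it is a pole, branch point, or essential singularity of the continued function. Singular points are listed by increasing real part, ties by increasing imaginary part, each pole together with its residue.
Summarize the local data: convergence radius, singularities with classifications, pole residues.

Denominator factor (β**2 - β/5 - 3/2): discriminant 151/25, real irrational roots 1/10 + (1/10)*sqrt(151) and 1/10 - (1/10)*sqrt(151); poles of order 1, moduli 1/10 + (1/10)*sqrt(151) and -1/10 + (1/10)*sqrt(151).
The radius of convergence is the smallest modulus among the singular points: -1/10 + (1/10)*sqrt(151).
The factor β**2 - β/5 - 3/2 splits as (β - a)(β - a') with a = 1/10 - (1/10)*sqrt(151), a' = 1/10 + (1/10)*sqrt(151). At the order-1 pole a set g(β) = (β - a)*f(β) = [-3*β - 1/9] / (β - a').
Simple pole: residue = g(a) at a = 1/10 - (1/10)*sqrt(151), which is -3/2 + (37/2718)*sqrt(151).
The factor β**2 - β/5 - 3/2 splits as (β - a)(β - a') with a = 1/10 + (1/10)*sqrt(151), a' = 1/10 - (1/10)*sqrt(151). At the order-1 pole a set g(β) = (β - a)*f(β) = [-3*β - 1/9] / (β - a').
Simple pole: residue = g(a) at a = 1/10 + (1/10)*sqrt(151), which is -3/2 - (37/2718)*sqrt(151).
List the singular points by increasing real part (a conjugate pair: the negative imaginary part first).

Radius of convergence at 0: -1/10 + (1/10)*sqrt(151).
At 1/10 - (1/10)*sqrt(151): a pole of order 1; residue -3/2 + (37/2718)*sqrt(151).
At 1/10 + (1/10)*sqrt(151): a pole of order 1; residue -3/2 - (37/2718)*sqrt(151).


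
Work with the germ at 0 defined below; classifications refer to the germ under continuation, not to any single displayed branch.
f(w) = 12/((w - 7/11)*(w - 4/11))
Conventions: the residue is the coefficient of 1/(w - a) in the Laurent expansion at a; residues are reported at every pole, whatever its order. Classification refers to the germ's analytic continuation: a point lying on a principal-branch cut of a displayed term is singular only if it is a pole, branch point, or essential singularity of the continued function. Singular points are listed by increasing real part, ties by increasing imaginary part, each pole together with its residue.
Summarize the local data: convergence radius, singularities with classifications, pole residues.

Denominator factor (w - 4/11): pole of order 1 at 4/11, modulus 4/11.
Denominator factor (w - 7/11): pole of order 1 at 7/11, modulus 7/11.
The radius of convergence is the smallest modulus among the singular points: 4/11.
At the order-1 pole 4/11 set g(w) = (w - (4/11))*f(w) = 12/(w - 7/11).
Simple pole: residue = g(a) at a = 4/11, which is -44.
At the order-1 pole 7/11 set g(w) = (w - (7/11))*f(w) = 12/(w - 4/11).
Simple pole: residue = g(a) at a = 7/11, which is 44.
List the singular points by increasing real part (a conjugate pair: the negative imaginary part first).

Radius of convergence at 0: 4/11.
At 4/11: a pole of order 1; residue -44.
At 7/11: a pole of order 1; residue 44.


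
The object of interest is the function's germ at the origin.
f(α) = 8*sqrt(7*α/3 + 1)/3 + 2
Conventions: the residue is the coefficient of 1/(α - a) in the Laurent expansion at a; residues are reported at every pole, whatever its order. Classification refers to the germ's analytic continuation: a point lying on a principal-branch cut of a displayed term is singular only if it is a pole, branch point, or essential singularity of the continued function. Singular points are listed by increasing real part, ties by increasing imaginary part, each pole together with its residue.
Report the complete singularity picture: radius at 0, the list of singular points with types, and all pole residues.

Branch term (8/3)*sqrt(1 - α/(-3/7)): its argument vanishes at α = -3/7, a square-root branch point, modulus 3/7.
The radius of convergence is the smallest modulus among the singular points: 3/7.

Radius of convergence at 0: 3/7.
At -3/7: an algebraic (square-root) branch point.


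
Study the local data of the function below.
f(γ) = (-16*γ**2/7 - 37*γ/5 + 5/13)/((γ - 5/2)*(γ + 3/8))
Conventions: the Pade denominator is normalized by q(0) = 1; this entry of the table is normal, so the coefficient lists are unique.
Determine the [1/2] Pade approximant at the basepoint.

Taylor coefficients needed (expand at 0): a_0 = -16/39, a_1 = 25808/2925, a_2 = -5527904/307125, a_3 = 231306176/4606875.
Write the denominator as Q(γ) = 1 + q1*γ + q2*γ^2. Requiring Q*f - P = O(γ^4) with deg P <= 1 kills the coefficients of γ^2..γ^3 in Q*f:
  γ^2: a_2 + q1*a_1 + q2*a_0 = 0, i.e. -5527904/307125 + (25808/2925)*q1 + (-16/39)*q2 = 0.
  γ^3: a_3 + q1*a_2 + q2*a_1 = 0, i.e. 231306176/4606875 + (-5527904/307125)*q1 + (25808/2925)*q2 = 0.
Solving this linear system: q1 = 53888738/27474855, q2 = -974750512/576971955.
The numerator is Q*f truncated at degree 1: P0 = a_0 = -16/39; P1 = a_1 + q1*a_0 = 3304638832/412122825.

The Pade approximant has numerator coefficients [-16/39, 3304638832/412122825]; denominator coefficients [1, 53888738/27474855, -974750512/576971955].


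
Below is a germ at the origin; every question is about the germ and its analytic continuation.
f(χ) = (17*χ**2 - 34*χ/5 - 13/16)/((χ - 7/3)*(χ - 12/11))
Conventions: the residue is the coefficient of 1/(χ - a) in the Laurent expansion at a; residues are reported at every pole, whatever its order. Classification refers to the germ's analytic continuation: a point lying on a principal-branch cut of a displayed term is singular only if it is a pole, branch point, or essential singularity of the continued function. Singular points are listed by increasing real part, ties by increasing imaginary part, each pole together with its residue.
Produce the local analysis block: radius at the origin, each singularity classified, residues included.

Denominator factor (χ - 12/11): pole of order 1 at 12/11, modulus 12/11.
Denominator factor (χ - 7/3): pole of order 1 at 7/3, modulus 7/3.
The radius of convergence is the smallest modulus among the singular points: 12/11.
At the order-1 pole 12/11 set g(χ) = (χ - (12/11))*f(χ) = (17*χ**2 - 34*χ/5 - 13/16)/(χ - 7/3).
Simple pole: residue = g(a) at a = 12/11, which is -348501/36080.
At the order-1 pole 7/3 set g(χ) = (χ - (7/3))*f(χ) = (17*χ**2 - 34*χ/5 - 13/16)/(χ - 12/11).
Simple pole: residue = g(a) at a = 7/3, which is 600941/9840.
List the singular points by increasing real part (a conjugate pair: the negative imaginary part first).

Radius of convergence at 0: 12/11.
At 12/11: a pole of order 1; residue -348501/36080.
At 7/3: a pole of order 1; residue 600941/9840.


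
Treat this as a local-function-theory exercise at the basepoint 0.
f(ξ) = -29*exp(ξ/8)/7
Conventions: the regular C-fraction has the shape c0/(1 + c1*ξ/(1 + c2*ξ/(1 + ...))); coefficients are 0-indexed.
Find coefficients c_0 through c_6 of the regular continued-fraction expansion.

Taylor coefficients (expand at 0): a_0 = -29/7, a_1 = -29/56, a_2 = -29/896, a_3 = -29/21504, a_4 = -29/688128, a_5 = -29/27525120, a_6 = -29/1321205760.
c0 = a_0 = -29/7. Peel one level at a time: if S = 1 + c*ξ/S' with S'(0) = 1, then c is the ξ-coefficient of S and S' = c*ξ/(S - 1).
S_1 = c0/f = 1 + (-1/8)*ξ + (1/128)*ξ^2 + ...; c1 = -1/8.
S_2 = c1*ξ/(S_1 - 1) = 1 + (1/16)*ξ + (1/768)*ξ^2 + ...; c2 = 1/16.
S_3 = c2*ξ/(S_2 - 1) = 1 + (-1/48)*ξ + (1/2304)*ξ^2 + ...; c3 = -1/48.
S_4 = c3*ξ/(S_3 - 1) = 1 + (1/48)*ξ + (1/3840)*ξ^2 + ...; c4 = 1/48.
S_5 = c4*ξ/(S_4 - 1) = 1 + (-1/80)*ξ + (1/6400)*ξ^2 + ...; c5 = -1/80.
S_6 = c5*ξ/(S_5 - 1) = 1 + (1/80)*ξ + ...; c6 = 1/80.

The regular C-fraction coefficients are [-29/7, -1/8, 1/16, -1/48, 1/48, -1/80, 1/80].


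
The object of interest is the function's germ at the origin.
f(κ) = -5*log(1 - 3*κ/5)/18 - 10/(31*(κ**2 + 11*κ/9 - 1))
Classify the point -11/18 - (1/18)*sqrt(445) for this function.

The denominator factor κ**2 + 11*κ/9 - 1 vanishes at -11/18 - (1/18)*sqrt(445) and appears to the power 1; the numerator there equals -10/31, nonzero, and no other factor vanishes.
The branch terms are analytic at this point.
Hence a pole whose order is the multiplicity, 1.

The point is a pole of order 1.


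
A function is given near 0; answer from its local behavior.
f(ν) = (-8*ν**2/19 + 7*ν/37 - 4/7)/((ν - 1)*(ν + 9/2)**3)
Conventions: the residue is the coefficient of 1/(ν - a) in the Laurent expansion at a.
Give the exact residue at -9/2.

The residue is 31624/6549851.

At the order-3 pole -9/2 set g(ν) = (ν - (-9/2))^3*f(ν) = (-8*ν**2/19 + 7*ν/37 - 4/7)/(ν - 1).
Order-3 pole: residue = g''(a)/2; g''(-9/2) = 63248/6549851, so the residue is 31624/6549851.


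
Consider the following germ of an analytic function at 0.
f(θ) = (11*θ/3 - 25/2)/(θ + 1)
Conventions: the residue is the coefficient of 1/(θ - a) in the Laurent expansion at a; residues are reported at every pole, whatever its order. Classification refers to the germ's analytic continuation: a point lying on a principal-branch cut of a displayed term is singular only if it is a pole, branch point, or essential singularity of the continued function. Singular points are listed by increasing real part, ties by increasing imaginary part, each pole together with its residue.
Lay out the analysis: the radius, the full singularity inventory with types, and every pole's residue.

Radius of convergence at 0: 1.
At -1: a pole of order 1; residue -97/6.

Denominator factor (θ + 1): pole of order 1 at -1, modulus 1.
The radius of convergence is the smallest modulus among the singular points: 1.
At the order-1 pole -1 set g(θ) = (θ - (-1))*f(θ) = 11*θ/3 - 25/2.
Simple pole: residue = g(a) at a = -1, which is -97/6.


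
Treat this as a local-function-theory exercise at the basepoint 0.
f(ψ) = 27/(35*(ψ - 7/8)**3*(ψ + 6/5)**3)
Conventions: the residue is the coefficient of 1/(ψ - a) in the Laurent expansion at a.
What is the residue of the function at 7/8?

At the order-3 pole 7/8 set g(ψ) = (ψ - (7/8))^3*f(ψ) = 27/(35*(ψ + 6/5)**3).
Order-3 pole: residue = g''(a)/2; g''(7/8) = 6635520000/27573284501, so the residue is 3317760000/27573284501.

The residue is 3317760000/27573284501.


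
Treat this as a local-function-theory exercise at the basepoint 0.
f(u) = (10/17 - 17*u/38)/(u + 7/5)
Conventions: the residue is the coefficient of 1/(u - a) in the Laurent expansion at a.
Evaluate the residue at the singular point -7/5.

At the order-1 pole -7/5 set g(u) = (u - (-7/5))*f(u) = 10/17 - 17*u/38.
Simple pole: residue = g(a) at a = -7/5, which is 3923/3230.

The residue is 3923/3230.


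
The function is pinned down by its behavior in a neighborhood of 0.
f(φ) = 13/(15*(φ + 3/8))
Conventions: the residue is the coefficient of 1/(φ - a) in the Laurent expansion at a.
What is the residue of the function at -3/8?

The residue is 13/15.

At the order-1 pole -3/8 set g(φ) = (φ - (-3/8))*f(φ) = 13/15.
Simple pole: residue = g(a) at a = -3/8, which is 13/15.


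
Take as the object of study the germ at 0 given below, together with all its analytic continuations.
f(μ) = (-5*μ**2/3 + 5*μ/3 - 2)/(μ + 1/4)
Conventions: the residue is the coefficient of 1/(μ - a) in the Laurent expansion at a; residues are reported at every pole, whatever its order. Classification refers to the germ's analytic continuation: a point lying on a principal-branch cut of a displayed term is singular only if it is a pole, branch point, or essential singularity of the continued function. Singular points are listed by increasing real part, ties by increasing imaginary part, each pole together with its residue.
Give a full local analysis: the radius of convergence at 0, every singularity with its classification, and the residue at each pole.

Radius of convergence at 0: 1/4.
At -1/4: a pole of order 1; residue -121/48.

Denominator factor (μ + 1/4): pole of order 1 at -1/4, modulus 1/4.
The radius of convergence is the smallest modulus among the singular points: 1/4.
At the order-1 pole -1/4 set g(μ) = (μ - (-1/4))*f(μ) = -5*μ**2/3 + 5*μ/3 - 2.
Simple pole: residue = g(a) at a = -1/4, which is -121/48.


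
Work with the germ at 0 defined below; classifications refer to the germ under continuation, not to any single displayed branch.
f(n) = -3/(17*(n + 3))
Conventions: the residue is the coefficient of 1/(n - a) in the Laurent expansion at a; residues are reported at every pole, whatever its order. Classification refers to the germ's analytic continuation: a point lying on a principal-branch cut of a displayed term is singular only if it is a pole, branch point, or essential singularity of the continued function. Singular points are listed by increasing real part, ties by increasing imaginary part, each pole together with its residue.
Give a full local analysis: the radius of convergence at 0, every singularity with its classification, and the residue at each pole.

Denominator factor (n + 3): pole of order 1 at -3, modulus 3.
The radius of convergence is the smallest modulus among the singular points: 3.
At the order-1 pole -3 set g(n) = (n - (-3))*f(n) = -3/17.
Simple pole: residue = g(a) at a = -3, which is -3/17.

Radius of convergence at 0: 3.
At -3: a pole of order 1; residue -3/17.


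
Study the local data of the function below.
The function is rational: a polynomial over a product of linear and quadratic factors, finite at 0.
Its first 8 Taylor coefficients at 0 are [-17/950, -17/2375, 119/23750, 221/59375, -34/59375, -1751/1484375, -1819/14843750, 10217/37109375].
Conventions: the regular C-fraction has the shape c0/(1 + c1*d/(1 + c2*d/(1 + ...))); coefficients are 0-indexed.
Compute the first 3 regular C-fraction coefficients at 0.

The regular C-fraction coefficients are [-17/950, -2/5, 11/10].

Taylor coefficients (read off): a_0 = -17/950, a_1 = -17/2375, a_2 = 119/23750.
c0 = a_0 = -17/950. Peel one level at a time: if S = 1 + c*d/S' with S'(0) = 1, then c is the d-coefficient of S and S' = c*d/(S - 1).
S_1 = c0/f = 1 + (-2/5)*d + (11/25)*d^2 + ...; c1 = -2/5.
S_2 = c1*d/(S_1 - 1) = 1 + (11/10)*d + ...; c2 = 11/10.


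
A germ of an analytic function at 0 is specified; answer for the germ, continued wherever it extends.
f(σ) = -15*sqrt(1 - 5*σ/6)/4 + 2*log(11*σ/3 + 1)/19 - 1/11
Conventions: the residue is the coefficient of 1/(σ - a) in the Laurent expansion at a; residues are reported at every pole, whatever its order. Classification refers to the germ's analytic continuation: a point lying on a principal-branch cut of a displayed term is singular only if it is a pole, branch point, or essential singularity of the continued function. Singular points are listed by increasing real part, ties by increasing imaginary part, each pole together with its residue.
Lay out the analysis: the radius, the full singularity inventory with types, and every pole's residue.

Radius of convergence at 0: 3/11.
At -3/11: a logarithmic branch point.
At 6/5: an algebraic (square-root) branch point.

Branch term (2/19)*log(1 - σ/(-3/11)): its argument vanishes at σ = -3/11, a logarithmic branch point, modulus 3/11.
Branch term (-15/4)*sqrt(1 - σ/(6/5)): its argument vanishes at σ = 6/5, a square-root branch point, modulus 6/5.
The radius of convergence is the smallest modulus among the singular points: 3/11.
List the singular points by increasing real part (a conjugate pair: the negative imaginary part first).


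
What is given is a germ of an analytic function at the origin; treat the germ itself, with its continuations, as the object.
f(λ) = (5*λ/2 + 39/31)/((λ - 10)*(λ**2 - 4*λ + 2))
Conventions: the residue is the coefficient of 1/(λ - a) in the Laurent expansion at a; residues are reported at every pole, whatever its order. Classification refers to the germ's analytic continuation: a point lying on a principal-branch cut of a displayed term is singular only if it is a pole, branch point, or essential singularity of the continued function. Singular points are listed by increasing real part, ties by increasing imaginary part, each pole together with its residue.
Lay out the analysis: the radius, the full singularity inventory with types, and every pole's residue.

Radius of convergence at 0: 2 - sqrt(2).
At 2 - sqrt(2): a pole of order 1; residue -407/1922 + (1707/7688)*sqrt(2).
At 2 + sqrt(2): a pole of order 1; residue -407/1922 - (1707/7688)*sqrt(2).
At 10: a pole of order 1; residue 407/961.

Denominator factor (λ - 10): pole of order 1 at 10, modulus 10.
Denominator factor (λ**2 - 4*λ + 2): discriminant 8, real irrational roots 2 + sqrt(2) and 2 - sqrt(2); poles of order 1, moduli 2 + sqrt(2) and 2 - sqrt(2).
The radius of convergence is the smallest modulus among the singular points: 2 - sqrt(2).
The factor λ**2 - 4*λ + 2 splits as (λ - a)(λ - a') with a = 2 - sqrt(2), a' = 2 + sqrt(2). At the order-1 pole a set g(λ) = (λ - a)*f(λ) = [(5*λ/2 + 39/31)/(λ - 10)] / (λ - a').
Simple pole: residue = g(a) at a = 2 - sqrt(2), which is -407/1922 + (1707/7688)*sqrt(2).
The factor λ**2 - 4*λ + 2 splits as (λ - a)(λ - a') with a = 2 + sqrt(2), a' = 2 - sqrt(2). At the order-1 pole a set g(λ) = (λ - a)*f(λ) = [(5*λ/2 + 39/31)/(λ - 10)] / (λ - a').
Simple pole: residue = g(a) at a = 2 + sqrt(2), which is -407/1922 - (1707/7688)*sqrt(2).
At the order-1 pole 10 set g(λ) = (λ - (10))*f(λ) = (5*λ/2 + 39/31)/(λ**2 - 4*λ + 2).
Simple pole: residue = g(a) at a = 10, which is 407/961.
List the singular points by increasing real part (a conjugate pair: the negative imaginary part first).


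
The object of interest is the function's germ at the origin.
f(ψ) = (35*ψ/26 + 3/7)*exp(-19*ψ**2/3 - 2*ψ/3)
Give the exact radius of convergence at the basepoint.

The factor exp(-19*ψ**2/3 - 2*ψ/3) is entire and contributes no finite singular point.
The polynomial part has no poles.
No finite singular points: the Taylor series at 0 converges everywhere.

The radius of convergence is infinite.


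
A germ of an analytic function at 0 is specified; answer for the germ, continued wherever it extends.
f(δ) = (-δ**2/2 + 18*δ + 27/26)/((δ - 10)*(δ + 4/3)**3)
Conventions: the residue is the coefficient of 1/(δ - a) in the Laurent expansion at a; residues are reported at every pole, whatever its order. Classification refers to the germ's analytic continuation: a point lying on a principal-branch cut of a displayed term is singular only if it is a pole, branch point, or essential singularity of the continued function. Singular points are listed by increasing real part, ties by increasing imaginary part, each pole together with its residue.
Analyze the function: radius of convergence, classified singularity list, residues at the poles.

Radius of convergence at 0: 4/3.
At -4/3: a pole of order 3; residue -91989/1021904.
At 10: a pole of order 1; residue 91989/1021904.

Denominator factor (δ - 10): pole of order 1 at 10, modulus 10.
Denominator factor (δ + 4/3)^3: pole of order 3 at -4/3, modulus 4/3.
The radius of convergence is the smallest modulus among the singular points: 4/3.
At the order-3 pole -4/3 set g(δ) = (δ - (-4/3))^3*f(δ) = (-δ**2/2 + 18*δ + 27/26)/(δ - 10).
Order-3 pole: residue = g''(a)/2; g''(-4/3) = -91989/510952, so the residue is -91989/1021904.
At the order-1 pole 10 set g(δ) = (δ - (10))*f(δ) = (-δ**2/2 + 18*δ + 27/26)/(δ + 4/3)**3.
Simple pole: residue = g(a) at a = 10, which is 91989/1021904.
List the singular points by increasing real part (a conjugate pair: the negative imaginary part first).


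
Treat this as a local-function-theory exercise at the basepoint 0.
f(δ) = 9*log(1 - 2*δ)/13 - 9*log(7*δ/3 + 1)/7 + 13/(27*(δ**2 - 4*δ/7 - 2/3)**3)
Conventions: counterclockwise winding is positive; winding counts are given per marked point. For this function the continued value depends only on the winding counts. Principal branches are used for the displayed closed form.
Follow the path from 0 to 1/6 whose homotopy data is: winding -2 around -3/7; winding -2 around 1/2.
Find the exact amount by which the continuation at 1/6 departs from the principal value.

The rational part is single-valued and drops out of the difference; each branch term changes only by its own monodromy.
(-9/7)*log(1 - δ/(-3/7)): each positive loop around -3/7 adds 2*pi*i to the log, so winding -2 contributes (-9/7)*(-2)*2*pi*i = (36/7)*pi*i.
(9/13)*log(1 - δ/(1/2)): each positive loop around 1/2 adds 2*pi*i to the log, so winding -2 contributes (9/13)*(-2)*2*pi*i = -(36/13)*pi*i.
Summing the contributions at δ = 1/6 gives (216/91)*pi*i.

Continued minus principal equals (216/91)*pi*i.


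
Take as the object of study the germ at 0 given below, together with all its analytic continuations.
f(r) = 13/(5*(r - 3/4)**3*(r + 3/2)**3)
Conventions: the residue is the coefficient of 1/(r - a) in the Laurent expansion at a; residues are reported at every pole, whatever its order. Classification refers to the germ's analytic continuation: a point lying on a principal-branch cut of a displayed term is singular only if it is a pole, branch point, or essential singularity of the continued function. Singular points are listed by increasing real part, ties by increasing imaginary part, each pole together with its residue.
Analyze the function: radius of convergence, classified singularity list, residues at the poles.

Denominator factor (r + 3/2)^3: pole of order 3 at -3/2, modulus 3/2.
Denominator factor (r - 3/4)^3: pole of order 3 at 3/4, modulus 3/4.
The radius of convergence is the smallest modulus among the singular points: 3/4.
At the order-3 pole -3/2 set g(r) = (r - (-3/2))^3*f(r) = 13/(5*(r - 3/4)**3).
Order-3 pole: residue = g''(a)/2; g''(-3/2) = -53248/98415, so the residue is -26624/98415.
At the order-3 pole 3/4 set g(r) = (r - (3/4))^3*f(r) = 13/(5*(r + 3/2)**3).
Order-3 pole: residue = g''(a)/2; g''(3/4) = 53248/98415, so the residue is 26624/98415.
List the singular points by increasing real part (a conjugate pair: the negative imaginary part first).

Radius of convergence at 0: 3/4.
At -3/2: a pole of order 3; residue -26624/98415.
At 3/4: a pole of order 3; residue 26624/98415.


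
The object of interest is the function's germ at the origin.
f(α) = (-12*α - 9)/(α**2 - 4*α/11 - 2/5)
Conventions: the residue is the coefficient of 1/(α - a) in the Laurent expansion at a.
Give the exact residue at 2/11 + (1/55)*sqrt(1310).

The residue is -6 - (123/524)*sqrt(1310).

The factor α**2 - 4*α/11 - 2/5 splits as (α - a)(α - a') with a = 2/11 + (1/55)*sqrt(1310), a' = 2/11 - (1/55)*sqrt(1310). At the order-1 pole a set g(α) = (α - a)*f(α) = [-12*α - 9] / (α - a').
Simple pole: residue = g(a) at a = 2/11 + (1/55)*sqrt(1310), which is -6 - (123/524)*sqrt(1310).


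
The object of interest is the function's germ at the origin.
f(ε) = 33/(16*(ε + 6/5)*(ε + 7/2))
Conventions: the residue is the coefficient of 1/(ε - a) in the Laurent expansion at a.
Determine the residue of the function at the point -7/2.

The residue is -165/184.

At the order-1 pole -7/2 set g(ε) = (ε - (-7/2))*f(ε) = 33/(16*(ε + 6/5)).
Simple pole: residue = g(a) at a = -7/2, which is -165/184.


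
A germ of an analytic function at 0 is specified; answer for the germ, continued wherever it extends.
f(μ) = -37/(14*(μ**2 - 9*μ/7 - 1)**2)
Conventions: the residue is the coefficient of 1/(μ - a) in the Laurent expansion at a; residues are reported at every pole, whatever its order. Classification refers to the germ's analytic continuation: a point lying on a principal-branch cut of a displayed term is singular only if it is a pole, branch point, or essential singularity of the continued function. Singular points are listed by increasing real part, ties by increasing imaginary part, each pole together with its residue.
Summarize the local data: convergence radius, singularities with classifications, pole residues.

Radius of convergence at 0: -9/14 + (1/14)*sqrt(277).
At 9/14 - (1/14)*sqrt(277): a pole of order 2; residue -(1813/76729)*sqrt(277).
At 9/14 + (1/14)*sqrt(277): a pole of order 2; residue (1813/76729)*sqrt(277).

Denominator factor (μ**2 - 9*μ/7 - 1)^2: discriminant 277/49, real irrational roots 9/14 + (1/14)*sqrt(277) and 9/14 - (1/14)*sqrt(277); poles of order 2, moduli 9/14 + (1/14)*sqrt(277) and -9/14 + (1/14)*sqrt(277).
The radius of convergence is the smallest modulus among the singular points: -9/14 + (1/14)*sqrt(277).
The factor μ**2 - 9*μ/7 - 1 splits as (μ - a)(μ - a') with a = 9/14 - (1/14)*sqrt(277), a' = 9/14 + (1/14)*sqrt(277). At the order-2 pole a set g(μ) = (μ - a)^2*f(μ) = [-37/14] / (μ - a')^2.
Order-2 pole: residue = g'(a); g'(9/14 - (1/14)*sqrt(277)) = -(1813/76729)*sqrt(277), so the residue is -(1813/76729)*sqrt(277).
The factor μ**2 - 9*μ/7 - 1 splits as (μ - a)(μ - a') with a = 9/14 + (1/14)*sqrt(277), a' = 9/14 - (1/14)*sqrt(277). At the order-2 pole a set g(μ) = (μ - a)^2*f(μ) = [-37/14] / (μ - a')^2.
Order-2 pole: residue = g'(a); g'(9/14 + (1/14)*sqrt(277)) = (1813/76729)*sqrt(277), so the residue is (1813/76729)*sqrt(277).
List the singular points by increasing real part (a conjugate pair: the negative imaginary part first).


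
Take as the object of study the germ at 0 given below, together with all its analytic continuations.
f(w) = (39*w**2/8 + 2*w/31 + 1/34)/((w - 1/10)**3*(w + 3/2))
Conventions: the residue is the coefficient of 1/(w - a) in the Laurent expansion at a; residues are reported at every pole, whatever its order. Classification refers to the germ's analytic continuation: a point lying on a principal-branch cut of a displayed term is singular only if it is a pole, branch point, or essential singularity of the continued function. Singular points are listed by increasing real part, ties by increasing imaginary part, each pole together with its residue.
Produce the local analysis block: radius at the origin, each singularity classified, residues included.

Radius of convergence at 0: 1/10.
At -3/2: a pole of order 1; residue -22980125/8634368.
At 1/10: a pole of order 3; residue 22980125/8634368.

Denominator factor (w - 1/10)^3: pole of order 3 at 1/10, modulus 1/10.
Denominator factor (w + 3/2): pole of order 1 at -3/2, modulus 3/2.
The radius of convergence is the smallest modulus among the singular points: 1/10.
At the order-1 pole -3/2 set g(w) = (w - (-3/2))*f(w) = (39*w**2/8 + 2*w/31 + 1/34)/(w - 1/10)**3.
Simple pole: residue = g(a) at a = -3/2, which is -22980125/8634368.
At the order-3 pole 1/10 set g(w) = (w - (1/10))^3*f(w) = (39*w**2/8 + 2*w/31 + 1/34)/(w + 3/2).
Order-3 pole: residue = g''(a)/2; g''(1/10) = 22980125/4317184, so the residue is 22980125/8634368.
List the singular points by increasing real part (a conjugate pair: the negative imaginary part first).


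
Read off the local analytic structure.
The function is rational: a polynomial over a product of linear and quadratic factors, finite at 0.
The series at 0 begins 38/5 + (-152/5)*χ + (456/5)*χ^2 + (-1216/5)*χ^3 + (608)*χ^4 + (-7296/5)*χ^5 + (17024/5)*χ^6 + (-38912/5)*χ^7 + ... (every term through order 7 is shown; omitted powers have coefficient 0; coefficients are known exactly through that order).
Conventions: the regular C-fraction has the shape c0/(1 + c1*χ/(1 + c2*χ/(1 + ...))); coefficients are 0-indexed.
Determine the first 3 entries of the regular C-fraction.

Taylor coefficients (read off): a_0 = 38/5, a_1 = -152/5, a_2 = 456/5.
c0 = a_0 = 38/5. Peel one level at a time: if S = 1 + c*χ/S' with S'(0) = 1, then c is the χ-coefficient of S and S' = c*χ/(S - 1).
S_1 = c0/f = 1 + (4)*χ + (4)*χ^2 + ...; c1 = 4.
S_2 = c1*χ/(S_1 - 1) = 1 + (-1)*χ + ...; c2 = -1.

The regular C-fraction coefficients are [38/5, 4, -1].


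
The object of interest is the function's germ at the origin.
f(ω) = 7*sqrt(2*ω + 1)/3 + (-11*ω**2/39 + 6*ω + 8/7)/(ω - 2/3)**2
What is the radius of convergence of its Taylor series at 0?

Denominator factor (ω - 2/3)^2: pole of order 2 at 2/3, modulus 2/3.
Branch term (7/3)*sqrt(1 - ω/(-1/2)): its argument vanishes at ω = -1/2, a square-root branch point, modulus 1/2.
The radius of convergence is the smallest modulus among the singular points: 1/2.

The radius of convergence is 1/2.


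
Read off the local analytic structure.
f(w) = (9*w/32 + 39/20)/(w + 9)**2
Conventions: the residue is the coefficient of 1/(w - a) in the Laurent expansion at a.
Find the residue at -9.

At the order-2 pole -9 set g(w) = (w - (-9))^2*f(w) = 9*w/32 + 39/20.
Order-2 pole: residue = g'(a); g'(-9) = 9/32, so the residue is 9/32.

The residue is 9/32.


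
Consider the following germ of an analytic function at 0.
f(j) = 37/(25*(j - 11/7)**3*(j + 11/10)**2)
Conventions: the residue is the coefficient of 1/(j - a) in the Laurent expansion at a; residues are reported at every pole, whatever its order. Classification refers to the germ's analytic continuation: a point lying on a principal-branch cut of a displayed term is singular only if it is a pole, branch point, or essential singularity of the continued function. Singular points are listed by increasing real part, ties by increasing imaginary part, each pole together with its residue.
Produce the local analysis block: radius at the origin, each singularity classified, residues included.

Radius of convergence at 0: 11/10.
At -11/10: a pole of order 2; residue -106604400/1222830961.
At 11/7: a pole of order 3; residue 106604400/1222830961.

Denominator factor (j - 11/7)^3: pole of order 3 at 11/7, modulus 11/7.
Denominator factor (j + 11/10)^2: pole of order 2 at -11/10, modulus 11/10.
The radius of convergence is the smallest modulus among the singular points: 11/10.
At the order-2 pole -11/10 set g(j) = (j - (-11/10))^2*f(j) = 37/(25*(j - 11/7)**3).
Order-2 pole: residue = g'(a); g'(-11/10) = -106604400/1222830961, so the residue is -106604400/1222830961.
At the order-3 pole 11/7 set g(j) = (j - (11/7))^3*f(j) = 37/(25*(j + 11/10)**2).
Order-3 pole: residue = g''(a)/2; g''(11/7) = 213208800/1222830961, so the residue is 106604400/1222830961.
List the singular points by increasing real part (a conjugate pair: the negative imaginary part first).


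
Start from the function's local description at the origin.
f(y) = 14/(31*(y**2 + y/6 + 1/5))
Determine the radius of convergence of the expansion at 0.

Denominator factor (y**2 + y/6 + 1/5): discriminant -139/180, complex-conjugate roots (-1/12) + ((1/60)*sqrt(695))*i and (-1/12) - ((1/60)*sqrt(695))*i; poles of order 1, moduli (1/5)*sqrt(5) and (1/5)*sqrt(5).
The radius of convergence is the smallest modulus among the singular points: (1/5)*sqrt(5).

The radius of convergence is (1/5)*sqrt(5).


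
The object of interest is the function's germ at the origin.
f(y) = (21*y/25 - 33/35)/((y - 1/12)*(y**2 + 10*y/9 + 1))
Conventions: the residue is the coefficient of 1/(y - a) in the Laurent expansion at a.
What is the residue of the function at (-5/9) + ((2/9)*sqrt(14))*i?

The residue is (32994/83125) - ((125982/581875)*sqrt(14))*i.

The factor y**2 + 10*y/9 + 1 splits as (y - a)(y - a') with a = (-5/9) + ((2/9)*sqrt(14))*i, a' = (-5/9) - ((2/9)*sqrt(14))*i. At the order-1 pole a set g(y) = (y - a)*f(y) = [(21*y/25 - 33/35)/(y - 1/12)] / (y - a').
Simple pole: residue = g(a) at a = (-5/9) + ((2/9)*sqrt(14))*i, which is (32994/83125) - ((125982/581875)*sqrt(14))*i.


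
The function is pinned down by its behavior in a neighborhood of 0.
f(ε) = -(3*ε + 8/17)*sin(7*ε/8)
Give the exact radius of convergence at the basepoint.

The factor -sin(7*ε/8) is entire and contributes no finite singular point.
The polynomial part has no poles.
No finite singular points: the Taylor series at 0 converges everywhere.

The radius of convergence is infinite.


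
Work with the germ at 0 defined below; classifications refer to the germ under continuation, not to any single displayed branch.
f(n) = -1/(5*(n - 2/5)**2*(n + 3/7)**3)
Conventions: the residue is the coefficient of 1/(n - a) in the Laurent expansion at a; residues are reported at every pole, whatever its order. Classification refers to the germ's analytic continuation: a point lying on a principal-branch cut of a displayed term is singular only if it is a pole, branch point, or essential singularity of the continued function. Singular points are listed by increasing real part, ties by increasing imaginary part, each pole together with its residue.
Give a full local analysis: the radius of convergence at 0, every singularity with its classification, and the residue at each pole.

Denominator factor (n + 3/7)^3: pole of order 3 at -3/7, modulus 3/7.
Denominator factor (n - 2/5)^2: pole of order 2 at 2/5, modulus 2/5.
The radius of convergence is the smallest modulus among the singular points: 2/5.
At the order-3 pole -3/7 set g(n) = (n - (-3/7))^3*f(n) = -1/(5*(n - 2/5)**2).
Order-3 pole: residue = g''(a)/2; g''(-3/7) = -1800750/707281, so the residue is -900375/707281.
At the order-2 pole 2/5 set g(n) = (n - (2/5))^2*f(n) = -1/(5*(n + 3/7)**3).
Order-2 pole: residue = g'(a); g'(2/5) = 900375/707281, so the residue is 900375/707281.
List the singular points by increasing real part (a conjugate pair: the negative imaginary part first).

Radius of convergence at 0: 2/5.
At -3/7: a pole of order 3; residue -900375/707281.
At 2/5: a pole of order 2; residue 900375/707281.


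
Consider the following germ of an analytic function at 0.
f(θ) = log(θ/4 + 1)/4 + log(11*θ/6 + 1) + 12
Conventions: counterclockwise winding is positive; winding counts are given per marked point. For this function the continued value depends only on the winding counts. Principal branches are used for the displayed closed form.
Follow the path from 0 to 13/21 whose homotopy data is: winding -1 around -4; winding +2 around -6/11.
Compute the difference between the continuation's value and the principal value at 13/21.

The rational part is single-valued and drops out of the difference; each branch term changes only by its own monodromy.
(1)*log(1 - θ/(-6/11)): each positive loop around -6/11 adds 2*pi*i to the log, so winding +2 contributes (1)*(2)*2*pi*i = (4)*pi*i.
(1/4)*log(1 - θ/(-4)): each positive loop around -4 adds 2*pi*i to the log, so winding -1 contributes (1/4)*(-1)*2*pi*i = -(1/2)*pi*i.
Summing the contributions at θ = 13/21 gives (7/2)*pi*i.

Continued minus principal equals (7/2)*pi*i.


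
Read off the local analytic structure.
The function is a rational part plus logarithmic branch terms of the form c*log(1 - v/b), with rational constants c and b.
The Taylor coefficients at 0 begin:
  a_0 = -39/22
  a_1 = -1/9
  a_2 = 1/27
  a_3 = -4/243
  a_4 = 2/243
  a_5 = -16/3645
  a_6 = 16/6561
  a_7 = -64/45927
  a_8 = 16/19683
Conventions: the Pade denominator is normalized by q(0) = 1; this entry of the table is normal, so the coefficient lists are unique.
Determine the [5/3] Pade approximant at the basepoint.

The Pade approximant has numerator coefficients [-39/22, -1843/792, -7867/8316, -8747/74844, -1/1701, 1/51030]; denominator coefficients [1, 5/4, 10/21, 10/189].

Taylor coefficients needed (read off): a_0 = -39/22, a_1 = -1/9, a_2 = 1/27, a_3 = -4/243, a_4 = 2/243, a_5 = -16/3645, a_6 = 16/6561, a_7 = -64/45927, a_8 = 16/19683.
Write the denominator as Q(v) = 1 + q1*v + q2*v^2 + q3*v^3. Requiring Q*f - P = O(v^9) with deg P <= 5 kills the coefficients of v^6..v^8 in Q*f:
  v^6: a_6 + q1*a_5 + q2*a_4 + q3*a_3 = 0, i.e. 16/6561 + (-16/3645)*q1 + (2/243)*q2 + (-4/243)*q3 = 0.
  v^7: a_7 + q1*a_6 + q2*a_5 + q3*a_4 = 0, i.e. -64/45927 + (16/6561)*q1 + (-16/3645)*q2 + (2/243)*q3 = 0.
  v^8: a_8 + q1*a_7 + q2*a_6 + q3*a_5 = 0, i.e. 16/19683 + (-64/45927)*q1 + (16/6561)*q2 + (-16/3645)*q3 = 0.
Solving this linear system: q1 = 5/4, q2 = 10/21, q3 = 10/189.
The numerator is Q*f truncated at degree 5: P0 = a_0 = -39/22; P1 = a_1 + q1*a_0 = -1843/792; P2 = a_2 + q1*a_1 + q2*a_0 = -7867/8316; P3 = a_3 + q1*a_2 + q2*a_1 + q3*a_0 = -8747/74844; P4 = a_4 + q1*a_3 + q2*a_2 + q3*a_1 = -1/1701; P5 = a_5 + q1*a_4 + q2*a_3 + q3*a_2 = 1/51030.
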